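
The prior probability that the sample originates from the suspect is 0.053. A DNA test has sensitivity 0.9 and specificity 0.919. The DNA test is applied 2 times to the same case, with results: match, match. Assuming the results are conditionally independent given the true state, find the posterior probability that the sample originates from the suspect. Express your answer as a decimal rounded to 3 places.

Posterior P(H) ≈ 0.874

With H the event that the sample originates from the suspect, the joint likelihood of the observed sequence is P(data|H) = 0.9·0.9 = 0.81000 and P(data|¬H) = 0.081·0.081 = 0.0065610.
Bayes: P(H|data) = 0.053·0.81000 / (0.053·0.81000 + 0.947·0.0065610) = 0.042930/0.049143 = 0.8736.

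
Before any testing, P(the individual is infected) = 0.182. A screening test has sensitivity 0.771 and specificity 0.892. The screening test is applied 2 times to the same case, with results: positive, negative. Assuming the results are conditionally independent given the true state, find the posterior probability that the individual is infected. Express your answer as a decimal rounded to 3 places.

With H the event that the individual is infected, the joint likelihood of the observed sequence is P(data|H) = 0.771·0.229 = 0.17656 and P(data|¬H) = 0.108·0.892 = 0.096336.
Bayes: P(H|data) = 0.182·0.17656 / (0.182·0.17656 + 0.818·0.096336) = 0.032134/0.11094 = 0.2897.

Posterior P(H) ≈ 0.290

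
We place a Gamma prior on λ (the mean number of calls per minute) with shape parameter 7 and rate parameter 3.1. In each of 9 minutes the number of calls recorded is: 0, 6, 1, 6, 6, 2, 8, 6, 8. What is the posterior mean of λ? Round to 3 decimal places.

Posterior mean ≈ 4.132

Total count ∑xᵢ = 43 over n = 9 minutes.
Gamma is conjugate to the Poisson likelihood: posterior is Gamma(shape = 7+43 = 50, rate = 3.1+9 = 12.1).
Posterior mean = shape/rate = 50/12.1 = 4.132.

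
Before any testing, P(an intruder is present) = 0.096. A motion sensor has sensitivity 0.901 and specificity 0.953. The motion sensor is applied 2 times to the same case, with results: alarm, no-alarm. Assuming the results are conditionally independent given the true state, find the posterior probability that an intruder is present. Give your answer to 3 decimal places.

Let H be the event that an intruder is present; start with P(H) = 0.096. P('alarm'|H) = 0.901, P('alarm'|¬H) = 0.047.
Update on result 1 ('alarm'): P(H) ← 0.901·0.0960 / (0.901·0.0960 + 0.047·0.9040) = 0.086496/0.12898 = 0.6706.
Update on result 2 ('no-alarm'): P(H) ← 0.099·0.6706 / (0.099·0.6706 + 0.953·0.3294) = 0.066389/0.38031 = 0.1746.

Posterior P(H) ≈ 0.175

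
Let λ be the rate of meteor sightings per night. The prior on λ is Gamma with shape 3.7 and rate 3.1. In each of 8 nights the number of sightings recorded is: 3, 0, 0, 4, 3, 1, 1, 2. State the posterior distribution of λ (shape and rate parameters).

Posterior: Gamma(shape=17.7, rate=11.1)

The Poisson likelihood adds the total count to the shape and the number of exposure periods to the rate. Here ∑xᵢ = 14 and n = 8, so shape 3.7→17.7 and rate 3.1→11.1.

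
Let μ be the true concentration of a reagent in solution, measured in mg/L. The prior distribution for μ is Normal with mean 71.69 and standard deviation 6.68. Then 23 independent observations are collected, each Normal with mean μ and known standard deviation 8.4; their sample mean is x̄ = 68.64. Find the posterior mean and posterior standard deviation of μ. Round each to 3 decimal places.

With known σ, the Normal prior is conjugate. Weight on the data is w = (n/σ²)/(n/σ² + 1/τ₀²) = 0.325964/(0.325964+0.0224103) = 0.93567.
Posterior mean = w·x̄ + (1−w)·μ₀ = 0.93567·68.64 + 0.064328·71.69 = 68.836. Posterior variance = 1/(0.325964+0.0224103) = 2.87048, so SD = 1.694.

Posterior mean ≈ 68.836; posterior SD ≈ 1.694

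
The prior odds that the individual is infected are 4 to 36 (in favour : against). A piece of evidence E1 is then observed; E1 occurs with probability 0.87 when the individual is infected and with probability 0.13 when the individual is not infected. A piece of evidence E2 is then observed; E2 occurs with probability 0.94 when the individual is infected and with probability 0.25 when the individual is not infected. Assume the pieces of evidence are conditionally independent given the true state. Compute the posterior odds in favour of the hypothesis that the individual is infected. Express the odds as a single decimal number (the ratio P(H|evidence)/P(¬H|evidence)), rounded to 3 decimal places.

Posterior odds ≈ 2.796

Prior odds = 4/36 = 0.11111. In log-odds, ln(0.11111) = -2.1972.
Add log likelihood ratios: ln(6.6923) + ln(3.7600) = 3.2254.
Posterior log-odds = 1.0282, so posterior odds = exp(1.0282) = 2.7959.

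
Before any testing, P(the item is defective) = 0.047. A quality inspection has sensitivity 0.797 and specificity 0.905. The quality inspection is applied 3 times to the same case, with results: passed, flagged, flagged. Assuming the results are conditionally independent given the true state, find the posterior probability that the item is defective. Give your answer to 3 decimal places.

Posterior P(H) ≈ 0.438

Let H be the event that the item is defective; start with P(H) = 0.047. P('flagged'|H) = 0.797, P('flagged'|¬H) = 0.095.
Update on result 1 ('passed'): P(H) ← 0.203·0.0470 / (0.203·0.0470 + 0.905·0.9530) = 0.0095410/0.87201 = 0.0109.
Update on result 2 ('flagged'): P(H) ← 0.797·0.0109 / (0.797·0.0109 + 0.095·0.9891) = 0.0087203/0.10268 = 0.0849.
Update on result 3 ('flagged'): P(H) ← 0.797·0.0849 / (0.797·0.0849 + 0.095·0.9151) = 0.067686/0.15462 = 0.4378.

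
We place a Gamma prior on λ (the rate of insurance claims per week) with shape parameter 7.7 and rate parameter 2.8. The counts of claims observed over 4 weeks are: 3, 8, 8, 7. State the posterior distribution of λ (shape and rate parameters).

Posterior: Gamma(shape=33.7, rate=6.8)

The Poisson likelihood adds the total count to the shape and the number of exposure periods to the rate. Here ∑xᵢ = 26 and n = 4, so shape 7.7→33.7 and rate 2.8→6.8.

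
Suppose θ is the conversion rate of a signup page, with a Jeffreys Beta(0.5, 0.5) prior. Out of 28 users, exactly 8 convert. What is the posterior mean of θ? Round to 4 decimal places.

Posterior mean ≈ 0.2931

Observing 8 successes and 20 failures updates Beta(0.5, 0.5) by adding the success and failure counts to the two shape parameters: α = 0.5+8 = 8.5, β = 0.5+20 = 20.5.
E[θ | data] = 8.5/(8.5+20.5) = 0.2931.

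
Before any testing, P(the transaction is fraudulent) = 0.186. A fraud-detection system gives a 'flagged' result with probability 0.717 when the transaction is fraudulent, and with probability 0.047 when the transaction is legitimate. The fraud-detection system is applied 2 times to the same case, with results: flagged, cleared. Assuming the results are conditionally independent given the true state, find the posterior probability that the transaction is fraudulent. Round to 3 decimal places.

Posterior P(H) ≈ 0.509

Let H be the event that the transaction is fraudulent; start with P(H) = 0.186. P('flagged'|H) = 0.717, P('flagged'|¬H) = 0.047.
Update on result 1 ('flagged'): P(H) ← 0.717·0.1860 / (0.717·0.1860 + 0.047·0.8140) = 0.13336/0.17162 = 0.7771.
Update on result 2 ('cleared'): P(H) ← 0.283·0.7771 / (0.283·0.7771 + 0.953·0.2229) = 0.21991/0.43236 = 0.5086.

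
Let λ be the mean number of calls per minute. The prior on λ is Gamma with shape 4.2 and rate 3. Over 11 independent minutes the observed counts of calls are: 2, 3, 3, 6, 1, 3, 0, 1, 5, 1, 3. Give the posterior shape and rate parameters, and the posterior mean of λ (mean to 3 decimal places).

Posterior: Gamma(shape=32.2, rate=14); mean ≈ 2.300

The Poisson likelihood adds the total count to the shape and the number of exposure periods to the rate. Here ∑xᵢ = 28 and n = 11, so shape 4.2→32.2 and rate 3→14.
E[λ | data] = 32.2/14 = 2.300.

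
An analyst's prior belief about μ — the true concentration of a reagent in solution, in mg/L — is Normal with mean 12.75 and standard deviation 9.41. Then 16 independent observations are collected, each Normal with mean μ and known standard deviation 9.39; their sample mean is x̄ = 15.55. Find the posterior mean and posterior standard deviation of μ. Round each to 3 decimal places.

Prior precision 1/τ₀² = 1/9.41² = 0.0112933; data precision n/σ² = 16/9.39² = 0.181463.
Posterior precision = 0.0112933 + 0.181463 = 0.192757, giving posterior SD = 1/√0.192757 = 2.278.
Posterior mean = (0.0112933·12.75 + 0.181463·15.55) / 0.192757 = 15.386.

Posterior mean ≈ 15.386; posterior SD ≈ 2.278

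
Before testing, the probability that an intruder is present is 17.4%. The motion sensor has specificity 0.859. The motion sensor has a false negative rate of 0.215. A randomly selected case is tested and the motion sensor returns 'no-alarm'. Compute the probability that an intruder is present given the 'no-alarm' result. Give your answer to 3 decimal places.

Write H for 'an intruder is present'. Prior odds H:¬H = 0.174/0.826 = 0.21065. For the 'no-alarm' outcome, the likelihood ratio is 0.215/0.859 = 0.25029.
Posterior odds = 0.21065 × 0.25029 = 0.052725, so P(H|E) = 0.052725/(1+0.052725) = 0.050.

P(H | E) ≈ 0.050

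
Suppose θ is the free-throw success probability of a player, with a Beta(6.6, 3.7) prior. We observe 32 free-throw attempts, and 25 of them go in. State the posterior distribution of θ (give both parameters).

Posterior: Beta(31.6, 10.7)

Observing 25 successes and 7 failures updates Beta(6.6, 3.7) by adding the success and failure counts to the two shape parameters: α = 6.6+25 = 31.6, β = 3.7+7 = 10.7.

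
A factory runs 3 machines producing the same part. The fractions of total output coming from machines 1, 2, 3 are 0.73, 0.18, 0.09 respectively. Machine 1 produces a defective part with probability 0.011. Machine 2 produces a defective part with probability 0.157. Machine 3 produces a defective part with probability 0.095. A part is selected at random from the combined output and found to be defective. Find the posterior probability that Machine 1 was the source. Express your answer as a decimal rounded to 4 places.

P(defective|M1) = 0.011; P(defective|M2) = 0.157; P(defective|M3) = 0.095.
Prior × likelihood for each source: 0.73·0.011=0.008030, 0.18·0.157=0.02826, 0.09·0.095=0.008550. Summing gives P(defective) = 0.044840.
P(Machine 1 | defective) = 0.008030 / 0.044840 = 0.1791.

Posterior probability ≈ 0.1791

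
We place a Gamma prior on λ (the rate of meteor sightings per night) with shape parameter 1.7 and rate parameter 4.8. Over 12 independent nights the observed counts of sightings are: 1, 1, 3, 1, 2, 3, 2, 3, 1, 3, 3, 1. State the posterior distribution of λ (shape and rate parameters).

Posterior: Gamma(shape=25.7, rate=16.8)

Total count ∑xᵢ = 24 over n = 12 nights.
Gamma is conjugate to the Poisson likelihood: posterior is Gamma(shape = 1.7+24 = 25.7, rate = 4.8+12 = 16.8).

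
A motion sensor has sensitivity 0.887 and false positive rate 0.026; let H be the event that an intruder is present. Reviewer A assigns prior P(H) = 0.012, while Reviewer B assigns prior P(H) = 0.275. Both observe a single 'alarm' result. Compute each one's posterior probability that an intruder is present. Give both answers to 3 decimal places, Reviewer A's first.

Reviewer A: 0.293; Reviewer B: 0.928

The likelihood ratio for an 'alarm' result is 0.887/0.026 = 34.115.
Reviewer A: prior odds 0.012/0.988 = 0.012146; posterior odds 0.41436; posterior probability 0.293.
Reviewer B: prior odds 0.275/0.725 = 0.37931; posterior odds 12.940; posterior probability 0.928.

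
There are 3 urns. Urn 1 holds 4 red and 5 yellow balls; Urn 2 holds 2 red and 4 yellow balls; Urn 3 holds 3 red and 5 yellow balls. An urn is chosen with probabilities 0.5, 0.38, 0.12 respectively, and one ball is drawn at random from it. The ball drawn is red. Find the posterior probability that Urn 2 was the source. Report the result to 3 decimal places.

P(red|Urn 1) = 0.4444; P(red|Urn 2) = 0.3333; P(red|Urn 3) = 0.375.
Prior × likelihood for each source: 0.5·0.4444=0.2222, 0.38·0.3333=0.1267, 0.12·0.375=0.04500. Summing gives P(red) = 0.39389.
P(Urn 2 | red) = 0.1267 / 0.39389 = 0.322.

Posterior probability ≈ 0.322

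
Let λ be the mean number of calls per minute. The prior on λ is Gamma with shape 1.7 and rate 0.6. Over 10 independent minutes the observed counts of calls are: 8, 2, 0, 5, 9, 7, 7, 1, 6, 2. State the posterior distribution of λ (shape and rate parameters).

The Poisson likelihood adds the total count to the shape and the number of exposure periods to the rate. Here ∑xᵢ = 47 and n = 10, so shape 1.7→48.7 and rate 0.6→10.6.

Posterior: Gamma(shape=48.7, rate=10.6)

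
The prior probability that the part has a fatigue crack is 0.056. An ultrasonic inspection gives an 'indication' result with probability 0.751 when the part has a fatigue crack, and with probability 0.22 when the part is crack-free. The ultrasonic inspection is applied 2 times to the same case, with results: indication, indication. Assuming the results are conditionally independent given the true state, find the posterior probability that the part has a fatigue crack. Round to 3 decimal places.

Posterior P(H) ≈ 0.409

Let H be the event that the part has a fatigue crack; start with P(H) = 0.056. P('indication'|H) = 0.751, P('indication'|¬H) = 0.22.
Update on result 1 ('indication'): P(H) ← 0.751·0.0560 / (0.751·0.0560 + 0.22·0.9440) = 0.042056/0.24974 = 0.1684.
Update on result 2 ('indication'): P(H) ← 0.751·0.1684 / (0.751·0.1684 + 0.22·0.8316) = 0.12647/0.30942 = 0.4087.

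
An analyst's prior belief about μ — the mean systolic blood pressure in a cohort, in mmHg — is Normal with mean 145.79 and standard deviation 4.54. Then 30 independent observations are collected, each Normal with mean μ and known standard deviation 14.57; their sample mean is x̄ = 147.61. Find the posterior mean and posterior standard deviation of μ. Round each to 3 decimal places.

Posterior mean ≈ 147.145; posterior SD ≈ 2.295

With known σ, the Normal prior is conjugate. Weight on the data is w = (n/σ²)/(n/σ² + 1/τ₀²) = 0.141320/(0.141320+0.0485164) = 0.74443.
Posterior mean = w·x̄ + (1−w)·μ₀ = 0.74443·147.61 + 0.25557·145.79 = 147.145. Posterior variance = 1/(0.141320+0.0485164) = 5.26771, so SD = 2.295.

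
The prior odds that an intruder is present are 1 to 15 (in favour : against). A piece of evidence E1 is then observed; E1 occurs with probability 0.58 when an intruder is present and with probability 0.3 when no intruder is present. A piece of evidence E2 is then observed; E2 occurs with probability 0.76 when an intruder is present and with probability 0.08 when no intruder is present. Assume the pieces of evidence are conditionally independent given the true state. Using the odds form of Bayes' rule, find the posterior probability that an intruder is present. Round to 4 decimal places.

Prior odds = 1/15 = 0.066667. In log-odds, ln(0.066667) = -2.7081.
Add log likelihood ratios: ln(1.9333) + ln(9.5000) = 2.9105.
Posterior log-odds = 0.20249, so posterior odds = exp(0.20249) = 1.2244. Converting, P(H|E) = 1.2244/2.2244 = 0.5504.

Posterior probability ≈ 0.5504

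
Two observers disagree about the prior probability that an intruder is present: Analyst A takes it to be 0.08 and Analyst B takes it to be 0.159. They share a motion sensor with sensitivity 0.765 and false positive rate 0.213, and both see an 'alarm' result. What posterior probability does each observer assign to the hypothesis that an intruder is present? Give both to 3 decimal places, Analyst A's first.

Analyst A: 0.238; Analyst B: 0.404

P('+'|H) = 0.765, P('+'|¬H) = 0.213.
Analyst A: numerator 0.765·0.08 = 0.061200; evidence = 0.061200+0.213·0.92 = 0.25716; posterior = 0.238.
Analyst B: numerator 0.765·0.159 = 0.12164; evidence = 0.12164+0.213·0.841 = 0.30077; posterior = 0.404.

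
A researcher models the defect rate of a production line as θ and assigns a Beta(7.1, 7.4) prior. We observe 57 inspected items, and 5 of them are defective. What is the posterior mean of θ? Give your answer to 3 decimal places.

Posterior mean ≈ 0.169

The binomial likelihood is conjugate to the Beta prior: with 5 successes and 52 failures, the posterior is Beta(7.1+5, 7.4+52) = Beta(12.1, 59.4).
Posterior mean = α/(α+β) = 12.1/71.5 = 0.169.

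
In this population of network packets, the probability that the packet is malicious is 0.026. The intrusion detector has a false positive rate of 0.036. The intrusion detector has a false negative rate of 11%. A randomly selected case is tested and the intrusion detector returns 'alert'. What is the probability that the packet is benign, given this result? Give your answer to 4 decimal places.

P(¬H | E) ≈ 0.6024

Write H for 'the packet is malicious'. Prior odds H:¬H = 0.026/0.974 = 0.026694. For the 'alert' outcome, the likelihood ratio is 0.89/0.036 = 24.722.
Posterior odds = 0.026694 × 24.722 = 0.65994, so P(H|E) = 0.65994/(1+0.65994) = 0.3976. Then P(¬H|E) = 1 − 0.3976 = 0.6024.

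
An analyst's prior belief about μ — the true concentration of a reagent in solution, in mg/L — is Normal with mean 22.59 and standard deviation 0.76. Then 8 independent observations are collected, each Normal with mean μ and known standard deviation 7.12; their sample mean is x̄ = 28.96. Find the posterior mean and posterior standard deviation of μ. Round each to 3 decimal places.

With known σ, the Normal prior is conjugate. Weight on the data is w = (n/σ²)/(n/σ² + 1/τ₀²) = 0.157808/(0.157808+1.73130) = 0.083536.
Posterior mean = w·x̄ + (1−w)·μ₀ = 0.083536·28.96 + 0.91646·22.59 = 23.122. Posterior variance = 1/(0.157808+1.73130) = 0.529350, so SD = 0.728.

Posterior mean ≈ 23.122; posterior SD ≈ 0.728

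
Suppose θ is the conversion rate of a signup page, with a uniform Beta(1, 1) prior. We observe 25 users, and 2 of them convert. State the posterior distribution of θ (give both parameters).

The binomial likelihood is conjugate to the Beta prior: with 2 successes and 23 failures, the posterior is Beta(1+2, 1+23) = Beta(3, 24).

Posterior: Beta(3, 24)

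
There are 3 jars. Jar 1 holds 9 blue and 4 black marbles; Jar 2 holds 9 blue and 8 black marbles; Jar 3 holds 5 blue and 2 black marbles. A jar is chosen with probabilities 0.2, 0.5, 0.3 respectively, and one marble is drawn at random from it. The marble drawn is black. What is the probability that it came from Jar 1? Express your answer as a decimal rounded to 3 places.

Posterior probability ≈ 0.161

Tabulate prior·likelihood by source: [1] prior 0.2, lik 0.3077, product 0.06154; [2] prior 0.5, lik 0.4706, product 0.2353; [3] prior 0.3, lik 0.2857, product 0.08571.
Normalizing constant = 0.38255; the posterior for Jar 1 is its product over the sum, 0.06154/0.38255 = 0.161.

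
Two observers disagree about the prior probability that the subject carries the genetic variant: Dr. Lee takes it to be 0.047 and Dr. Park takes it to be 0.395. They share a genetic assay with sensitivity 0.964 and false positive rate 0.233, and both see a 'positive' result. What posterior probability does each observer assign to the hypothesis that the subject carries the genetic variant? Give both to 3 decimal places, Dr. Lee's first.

Dr. Lee: 0.169; Dr. Park: 0.730

The likelihood ratio for a 'positive' result is 0.964/0.233 = 4.1373.
Dr. Lee: prior odds 0.047/0.953 = 0.049318; posterior odds 0.20405; posterior probability 0.169.
Dr. Park: prior odds 0.395/0.605 = 0.65289; posterior odds 2.7012; posterior probability 0.730.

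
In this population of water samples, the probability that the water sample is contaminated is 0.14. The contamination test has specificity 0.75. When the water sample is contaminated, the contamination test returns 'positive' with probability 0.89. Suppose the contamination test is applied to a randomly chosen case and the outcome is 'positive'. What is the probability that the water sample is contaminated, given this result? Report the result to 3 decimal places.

P(H | E) ≈ 0.367

Let H be the event that the water sample is contaminated. P(H) = 0.14, so P(¬H) = 0.86. With E the 'positive' result, P(E|H) = 0.89 and P(E|¬H) = 0.25.
P(E) = 0.89·0.14 + 0.25·0.86 = 0.12460 + 0.21500 = 0.33960.
By Bayes' theorem, P(H|E) = 0.12460 / 0.33960 = 0.367.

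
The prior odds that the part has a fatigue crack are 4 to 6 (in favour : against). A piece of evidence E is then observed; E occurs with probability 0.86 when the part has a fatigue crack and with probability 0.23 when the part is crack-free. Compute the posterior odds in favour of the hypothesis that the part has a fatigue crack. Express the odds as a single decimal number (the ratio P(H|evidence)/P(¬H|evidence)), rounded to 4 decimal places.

Posterior odds ≈ 2.4928

Prior odds = 4/6 = 0.66667.
Likelihood ratio for E = 0.86/0.23 = 3.7391.
Posterior odds = prior odds × LR = 2.4928.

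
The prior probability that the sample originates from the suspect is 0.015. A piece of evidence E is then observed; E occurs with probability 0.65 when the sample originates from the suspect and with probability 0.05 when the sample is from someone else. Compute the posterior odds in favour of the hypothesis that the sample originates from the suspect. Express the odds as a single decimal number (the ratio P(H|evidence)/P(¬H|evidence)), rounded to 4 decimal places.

Prior odds = 0.015/(1−0.015) = 0.015228. In log-odds, ln(0.015228) = -4.1846.
Add log likelihood ratio: ln(13.000) = 2.5649.
Posterior log-odds = -1.6196, so posterior odds = exp(-1.6196) = 0.19797.

Posterior odds ≈ 0.1980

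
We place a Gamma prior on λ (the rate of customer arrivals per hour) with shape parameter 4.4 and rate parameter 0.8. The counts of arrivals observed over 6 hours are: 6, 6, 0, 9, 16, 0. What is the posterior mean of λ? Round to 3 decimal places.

The Poisson likelihood adds the total count to the shape and the number of exposure periods to the rate. Here ∑xᵢ = 37 and n = 6, so shape 4.4→41.4 and rate 0.8→6.8.
E[λ | data] = 41.4/6.8 = 6.088.

Posterior mean ≈ 6.088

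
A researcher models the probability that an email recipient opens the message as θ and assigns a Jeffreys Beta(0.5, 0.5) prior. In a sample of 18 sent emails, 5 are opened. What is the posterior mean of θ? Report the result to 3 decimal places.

Observing 5 successes and 13 failures updates Beta(0.5, 0.5) by adding the success and failure counts to the two shape parameters: α = 0.5+5 = 5.5, β = 0.5+13 = 13.5.
Posterior mean = α/(α+β) = 5.5/19 = 0.289.

Posterior mean ≈ 0.289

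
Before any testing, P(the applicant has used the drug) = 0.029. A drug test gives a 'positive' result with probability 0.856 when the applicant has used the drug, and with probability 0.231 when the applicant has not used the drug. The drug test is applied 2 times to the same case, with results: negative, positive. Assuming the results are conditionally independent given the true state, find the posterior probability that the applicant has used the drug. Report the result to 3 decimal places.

Posterior P(H) ≈ 0.020

Let H be the event that the applicant has used the drug; start with P(H) = 0.029. P('positive'|H) = 0.856, P('positive'|¬H) = 0.231.
Update on result 1 ('negative'): P(H) ← 0.144·0.0290 / (0.144·0.0290 + 0.769·0.9710) = 0.0041760/0.75087 = 0.0056.
Update on result 2 ('positive'): P(H) ← 0.856·0.0056 / (0.856·0.0056 + 0.231·0.9944) = 0.0047607/0.23448 = 0.0203.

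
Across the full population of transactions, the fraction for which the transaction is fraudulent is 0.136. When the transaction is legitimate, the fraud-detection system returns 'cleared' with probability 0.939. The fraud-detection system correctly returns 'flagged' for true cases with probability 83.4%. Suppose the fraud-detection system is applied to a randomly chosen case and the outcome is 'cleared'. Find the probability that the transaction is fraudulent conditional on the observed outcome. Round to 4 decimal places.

P(H | E) ≈ 0.0271

Write H for 'the transaction is fraudulent'. Prior odds H:¬H = 0.136/0.864 = 0.15741. For the 'cleared' outcome, the likelihood ratio is 0.166/0.939 = 0.17678.
Posterior odds = 0.15741 × 0.17678 = 0.027827, so P(H|E) = 0.027827/(1+0.027827) = 0.0271.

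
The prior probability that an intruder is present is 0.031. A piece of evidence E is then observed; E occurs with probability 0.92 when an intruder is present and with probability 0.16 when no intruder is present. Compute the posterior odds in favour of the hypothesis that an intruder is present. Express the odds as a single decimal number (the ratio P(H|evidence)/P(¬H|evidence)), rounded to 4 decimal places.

Prior odds = 0.031/(1−0.031) = 0.031992.
Likelihood ratio for E = 0.92/0.16 = 5.7500.
Posterior odds = prior odds × LR = 0.18395.

Posterior odds ≈ 0.1840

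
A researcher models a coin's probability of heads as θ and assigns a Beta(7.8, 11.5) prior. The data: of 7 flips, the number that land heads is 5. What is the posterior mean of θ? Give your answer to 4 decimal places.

Posterior mean ≈ 0.4867

Observing 5 successes and 2 failures updates Beta(7.8, 11.5) by adding the success and failure counts to the two shape parameters: α = 7.8+5 = 12.8, β = 11.5+2 = 13.5.
E[θ | data] = 12.8/(12.8+13.5) = 0.4867.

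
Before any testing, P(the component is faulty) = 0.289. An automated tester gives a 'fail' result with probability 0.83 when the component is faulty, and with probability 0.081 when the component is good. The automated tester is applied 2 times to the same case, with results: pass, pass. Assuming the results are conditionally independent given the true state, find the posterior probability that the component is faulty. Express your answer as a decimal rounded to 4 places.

Let H be the event that the component is faulty; start with P(H) = 0.289. P('fail'|H) = 0.83, P('fail'|¬H) = 0.081.
Update on result 1 ('pass'): P(H) ← 0.17·0.2890 / (0.17·0.2890 + 0.919·0.7110) = 0.049130/0.70254 = 0.0699.
Update on result 2 ('pass'): P(H) ← 0.17·0.0699 / (0.17·0.0699 + 0.919·0.9301) = 0.011888/0.86662 = 0.0137.

Posterior P(H) ≈ 0.0137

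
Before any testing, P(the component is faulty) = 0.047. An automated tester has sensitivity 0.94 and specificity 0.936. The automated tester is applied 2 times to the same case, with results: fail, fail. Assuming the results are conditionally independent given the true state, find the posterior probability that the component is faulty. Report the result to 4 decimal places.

Posterior P(H) ≈ 0.9141

With H the event that the component is faulty, the joint likelihood of the observed sequence is P(data|H) = 0.94·0.94 = 0.88360 and P(data|¬H) = 0.064·0.064 = 0.0040960.
Bayes: P(H|data) = 0.047·0.88360 / (0.047·0.88360 + 0.953·0.0040960) = 0.041529/0.045433 = 0.9141.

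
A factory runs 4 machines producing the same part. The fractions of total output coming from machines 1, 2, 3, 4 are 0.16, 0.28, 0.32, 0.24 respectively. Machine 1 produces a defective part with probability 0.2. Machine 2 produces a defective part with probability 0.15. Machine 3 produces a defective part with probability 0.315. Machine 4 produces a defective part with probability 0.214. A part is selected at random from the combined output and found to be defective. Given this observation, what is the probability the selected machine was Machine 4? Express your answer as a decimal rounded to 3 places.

Posterior probability ≈ 0.227

Tabulate prior·likelihood by source: [1] prior 0.16, lik 0.2, product 0.03200; [2] prior 0.28, lik 0.15, product 0.04200; [3] prior 0.32, lik 0.315, product 0.1008; [4] prior 0.24, lik 0.214, product 0.05136.
Normalizing constant = 0.22616; the posterior for Machine 4 is its product over the sum, 0.05136/0.22616 = 0.227.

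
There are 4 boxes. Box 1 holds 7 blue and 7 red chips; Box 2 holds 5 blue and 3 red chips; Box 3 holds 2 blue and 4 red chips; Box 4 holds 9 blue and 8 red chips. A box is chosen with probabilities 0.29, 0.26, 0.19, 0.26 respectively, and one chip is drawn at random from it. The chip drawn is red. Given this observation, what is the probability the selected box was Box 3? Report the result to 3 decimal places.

Posterior probability ≈ 0.258

Tabulate prior·likelihood by source: [1] prior 0.29, lik 0.5, product 0.1450; [2] prior 0.26, lik 0.375, product 0.09750; [3] prior 0.19, lik 0.6667, product 0.1267; [4] prior 0.26, lik 0.4706, product 0.1224.
Normalizing constant = 0.49152; the posterior for Box 3 is its product over the sum, 0.1267/0.49152 = 0.258.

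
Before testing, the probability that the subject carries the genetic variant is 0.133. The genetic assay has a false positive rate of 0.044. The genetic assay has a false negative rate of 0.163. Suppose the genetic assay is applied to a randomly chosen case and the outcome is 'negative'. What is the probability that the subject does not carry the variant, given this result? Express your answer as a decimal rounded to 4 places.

Write H for 'the subject carries the genetic variant'. Prior odds H:¬H = 0.133/0.867 = 0.15340. For the 'negative' outcome, the likelihood ratio is 0.163/0.956 = 0.17050.
Posterior odds = 0.15340 × 0.17050 = 0.026155, so P(H|E) = 0.026155/(1+0.026155) = 0.0255. Then P(¬H|E) = 1 − 0.0255 = 0.9745.

P(¬H | E) ≈ 0.9745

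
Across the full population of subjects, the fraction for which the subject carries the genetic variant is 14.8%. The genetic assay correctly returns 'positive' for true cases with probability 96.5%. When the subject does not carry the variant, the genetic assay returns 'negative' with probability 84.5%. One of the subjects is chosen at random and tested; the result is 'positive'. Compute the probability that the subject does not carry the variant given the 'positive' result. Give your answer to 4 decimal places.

P(¬H | E) ≈ 0.4804

Write H for 'the subject carries the genetic variant'. Prior odds H:¬H = 0.148/0.852 = 0.17371. For the 'positive' outcome, the likelihood ratio is 0.965/0.155 = 6.2258.
Posterior odds = 0.17371 × 6.2258 = 1.0815, so P(H|E) = 1.0815/(1+1.0815) = 0.5196. Then P(¬H|E) = 1 − 0.5196 = 0.4804.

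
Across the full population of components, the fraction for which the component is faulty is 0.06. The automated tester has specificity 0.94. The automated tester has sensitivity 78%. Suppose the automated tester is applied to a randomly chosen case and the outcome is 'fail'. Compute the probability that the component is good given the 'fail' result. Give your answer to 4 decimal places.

Let H be the event that the component is faulty. P(H) = 0.06, so P(¬H) = 0.94. With E the 'fail' result, P(E|H) = 0.78 and P(E|¬H) = 0.06.
P(E) = 0.78·0.06 + 0.06·0.94 = 0.046800 + 0.056400 = 0.10320.
By Bayes' theorem, P(H|E) = 0.046800 / 0.10320 = 0.4535. Hence P(¬H|E) = 1 − 0.4535 = 0.5465.

P(¬H | E) ≈ 0.5465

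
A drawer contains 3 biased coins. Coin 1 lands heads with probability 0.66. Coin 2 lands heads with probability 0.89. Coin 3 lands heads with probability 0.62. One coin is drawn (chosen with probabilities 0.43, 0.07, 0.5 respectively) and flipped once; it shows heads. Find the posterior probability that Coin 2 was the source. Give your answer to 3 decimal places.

P(heads|C1) = 0.66; P(heads|C2) = 0.89; P(heads|C3) = 0.62.
Prior × likelihood for each source: 0.43·0.66=0.2838, 0.07·0.89=0.06230, 0.5·0.62=0.3100. Summing gives P(heads) = 0.65610.
P(Coin 2 | heads) = 0.06230 / 0.65610 = 0.095.

Posterior probability ≈ 0.095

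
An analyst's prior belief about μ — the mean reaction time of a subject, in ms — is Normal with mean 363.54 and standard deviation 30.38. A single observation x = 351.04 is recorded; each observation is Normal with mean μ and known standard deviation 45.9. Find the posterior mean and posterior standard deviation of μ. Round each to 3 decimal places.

With known σ, the Normal prior is conjugate. Weight on the data is w = (n/σ²)/(n/σ² + 1/τ₀²) = 0.00047465/(0.00047465+0.00108349) = 0.30463.
Posterior mean = w·x̄ + (1−w)·μ₀ = 0.30463·351.04 + 0.69537·363.54 = 359.732. Posterior variance = 1/(0.00047465+0.00108349) = 641.791, so SD = 25.334.

Posterior mean ≈ 359.732; posterior SD ≈ 25.334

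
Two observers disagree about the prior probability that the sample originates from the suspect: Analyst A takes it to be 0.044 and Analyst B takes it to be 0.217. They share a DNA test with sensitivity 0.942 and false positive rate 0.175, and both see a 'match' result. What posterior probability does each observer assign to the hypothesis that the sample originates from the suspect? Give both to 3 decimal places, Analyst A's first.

Analyst A: 0.199; Analyst B: 0.599

The likelihood ratio for a 'match' result is 0.942/0.175 = 5.3829.
Analyst A: prior odds 0.044/0.956 = 0.046025; posterior odds 0.24775; posterior probability 0.199.
Analyst B: prior odds 0.217/0.783 = 0.27714; posterior odds 1.4918; posterior probability 0.599.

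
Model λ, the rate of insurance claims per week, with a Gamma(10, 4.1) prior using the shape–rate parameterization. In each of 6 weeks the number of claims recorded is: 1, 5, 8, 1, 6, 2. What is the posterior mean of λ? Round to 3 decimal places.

Total count ∑xᵢ = 23 over n = 6 weeks.
Gamma is conjugate to the Poisson likelihood: posterior is Gamma(shape = 10+23 = 33, rate = 4.1+6 = 10.1).
Posterior mean = shape/rate = 33/10.1 = 3.267.

Posterior mean ≈ 3.267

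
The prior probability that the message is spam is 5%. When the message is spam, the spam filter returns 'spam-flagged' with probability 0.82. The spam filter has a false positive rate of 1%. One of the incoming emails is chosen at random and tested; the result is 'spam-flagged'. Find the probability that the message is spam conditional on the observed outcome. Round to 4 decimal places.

Write H for 'the message is spam'. Prior odds H:¬H = 0.05/0.95 = 0.052632. For the 'spam-flagged' outcome, the likelihood ratio is 0.82/0.01 = 82.000.
Posterior odds = 0.052632 × 82.000 = 4.3158, so P(H|E) = 4.3158/(1+4.3158) = 0.8119.

P(H | E) ≈ 0.8119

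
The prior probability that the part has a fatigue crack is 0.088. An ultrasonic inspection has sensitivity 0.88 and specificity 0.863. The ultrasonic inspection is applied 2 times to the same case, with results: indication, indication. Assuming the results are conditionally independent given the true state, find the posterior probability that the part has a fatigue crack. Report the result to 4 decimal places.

Posterior P(H) ≈ 0.7992

Let H be the event that the part has a fatigue crack; start with P(H) = 0.088. P('indication'|H) = 0.88, P('indication'|¬H) = 0.137.
Update on result 1 ('indication'): P(H) ← 0.88·0.0880 / (0.88·0.0880 + 0.137·0.9120) = 0.077440/0.20238 = 0.3826.
Update on result 2 ('indication'): P(H) ← 0.88·0.3826 / (0.88·0.3826 + 0.137·0.6174) = 0.33672/0.42130 = 0.7992.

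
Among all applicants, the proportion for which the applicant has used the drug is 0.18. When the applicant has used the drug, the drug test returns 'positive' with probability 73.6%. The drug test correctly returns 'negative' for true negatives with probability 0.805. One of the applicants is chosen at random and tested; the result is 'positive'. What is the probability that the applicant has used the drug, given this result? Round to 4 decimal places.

P(H | E) ≈ 0.4531

Let H be the event that the applicant has used the drug. P(H) = 0.18, so P(¬H) = 0.82. With E the 'positive' result, P(E|H) = 0.736 and P(E|¬H) = 0.195.
P(E) = 0.736·0.18 + 0.195·0.82 = 0.13248 + 0.15990 = 0.29238.
By Bayes' theorem, P(H|E) = 0.13248 / 0.29238 = 0.4531.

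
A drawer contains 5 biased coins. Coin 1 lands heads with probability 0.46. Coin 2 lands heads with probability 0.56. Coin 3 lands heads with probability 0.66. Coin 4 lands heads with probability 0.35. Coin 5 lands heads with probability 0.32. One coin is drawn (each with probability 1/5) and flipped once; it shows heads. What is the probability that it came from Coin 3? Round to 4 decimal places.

Posterior probability ≈ 0.2809

P(heads|C1) = 0.46; P(heads|C2) = 0.56; P(heads|C3) = 0.66; P(heads|C4) = 0.35; P(heads|C5) = 0.32.
Prior × likelihood for each source: 0.2·0.46=0.09200, 0.2·0.56=0.1120, 0.2·0.66=0.1320, 0.2·0.35=0.07000, 0.2·0.32=0.06400. Summing gives P(heads) = 0.47000.
P(Coin 3 | heads) = 0.1320 / 0.47000 = 0.2809.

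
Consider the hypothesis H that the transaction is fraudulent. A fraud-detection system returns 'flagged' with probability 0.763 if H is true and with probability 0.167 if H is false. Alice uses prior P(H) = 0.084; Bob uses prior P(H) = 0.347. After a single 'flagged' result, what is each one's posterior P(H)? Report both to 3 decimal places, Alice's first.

Alice: 0.295; Bob: 0.708

The likelihood ratio for a 'flagged' result is 0.763/0.167 = 4.5689.
Alice: prior odds 0.084/0.916 = 0.091703; posterior odds 0.41898; posterior probability 0.295.
Bob: prior odds 0.347/0.653 = 0.53139; posterior odds 2.4279; posterior probability 0.708.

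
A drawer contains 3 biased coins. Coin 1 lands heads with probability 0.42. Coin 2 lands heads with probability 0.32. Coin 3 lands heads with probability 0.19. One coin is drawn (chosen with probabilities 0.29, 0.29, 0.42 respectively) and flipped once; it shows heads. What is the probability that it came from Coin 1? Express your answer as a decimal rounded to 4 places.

Posterior probability ≈ 0.4137

Tabulate prior·likelihood by source: [1] prior 0.29, lik 0.42, product 0.1218; [2] prior 0.29, lik 0.32, product 0.09280; [3] prior 0.42, lik 0.19, product 0.07980.
Normalizing constant = 0.29440; the posterior for Coin 1 is its product over the sum, 0.1218/0.29440 = 0.4137.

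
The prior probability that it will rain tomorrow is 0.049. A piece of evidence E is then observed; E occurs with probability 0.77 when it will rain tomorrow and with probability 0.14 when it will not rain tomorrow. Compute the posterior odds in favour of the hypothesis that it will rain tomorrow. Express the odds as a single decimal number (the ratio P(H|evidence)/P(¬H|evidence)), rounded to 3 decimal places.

Posterior odds ≈ 0.283

Prior odds = 0.049/(1−0.049) = 0.051525. In log-odds, ln(0.051525) = -2.9657.
Add log likelihood ratio: ln(5.5000) = 1.7047.
Posterior log-odds = -1.2609, so posterior odds = exp(-1.2609) = 0.28339.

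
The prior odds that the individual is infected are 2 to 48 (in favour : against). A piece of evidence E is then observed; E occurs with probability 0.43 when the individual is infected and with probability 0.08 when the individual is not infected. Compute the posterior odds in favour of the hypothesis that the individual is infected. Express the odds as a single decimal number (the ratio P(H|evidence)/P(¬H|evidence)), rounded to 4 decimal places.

Posterior odds ≈ 0.2240

Prior odds = 2/48 = 0.041667. In log-odds, ln(0.041667) = -3.1781.
Add log likelihood ratio: ln(5.3750) = 1.6818.
Posterior log-odds = -1.4963, so posterior odds = exp(-1.4963) = 0.22396.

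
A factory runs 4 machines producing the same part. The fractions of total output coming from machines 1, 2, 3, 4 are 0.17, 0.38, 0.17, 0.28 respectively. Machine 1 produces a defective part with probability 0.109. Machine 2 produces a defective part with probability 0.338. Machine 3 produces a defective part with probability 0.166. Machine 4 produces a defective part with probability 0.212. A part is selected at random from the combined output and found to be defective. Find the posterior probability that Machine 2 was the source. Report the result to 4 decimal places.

Posterior probability ≈ 0.5476

Tabulate prior·likelihood by source: [1] prior 0.17, lik 0.109, product 0.01853; [2] prior 0.38, lik 0.338, product 0.1284; [3] prior 0.17, lik 0.166, product 0.02822; [4] prior 0.28, lik 0.212, product 0.05936.
Normalizing constant = 0.23455; the posterior for Machine 2 is its product over the sum, 0.1284/0.23455 = 0.5476.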